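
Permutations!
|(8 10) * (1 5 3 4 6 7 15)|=|(1 5 3 4 6 7 15)(8 10)|=14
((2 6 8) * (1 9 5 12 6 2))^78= (12)= [0, 1, 2, 3, 4, 5, 6, 7, 8, 9, 10, 11, 12]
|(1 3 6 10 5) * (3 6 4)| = 4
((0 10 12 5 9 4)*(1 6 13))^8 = [12, 13, 2, 3, 10, 4, 1, 7, 8, 0, 5, 11, 9, 6] = (0 12 9)(1 13 6)(4 10 5)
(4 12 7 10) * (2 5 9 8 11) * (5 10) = (2 10 4 12 7 5 9 8 11) = [0, 1, 10, 3, 12, 9, 6, 5, 11, 8, 4, 2, 7]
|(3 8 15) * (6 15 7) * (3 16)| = 6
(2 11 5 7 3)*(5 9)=(2 11 9 5 7 3)=[0, 1, 11, 2, 4, 7, 6, 3, 8, 5, 10, 9]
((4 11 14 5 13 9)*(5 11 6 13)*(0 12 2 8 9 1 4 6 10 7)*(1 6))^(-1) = (0 7 10 4 1 9 8 2 12)(6 13)(11 14) = [7, 9, 12, 3, 1, 5, 13, 10, 2, 8, 4, 14, 0, 6, 11]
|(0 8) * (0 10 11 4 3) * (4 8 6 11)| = 7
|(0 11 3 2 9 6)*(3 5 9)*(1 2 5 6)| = 15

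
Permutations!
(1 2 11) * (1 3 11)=(1 2)(3 11)=[0, 2, 1, 11, 4, 5, 6, 7, 8, 9, 10, 3]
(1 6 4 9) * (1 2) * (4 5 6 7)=(1 7 4 9 2)(5 6)=[0, 7, 1, 3, 9, 6, 5, 4, 8, 2]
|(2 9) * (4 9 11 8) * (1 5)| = |(1 5)(2 11 8 4 9)| = 10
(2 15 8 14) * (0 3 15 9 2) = (0 3 15 8 14)(2 9) = [3, 1, 9, 15, 4, 5, 6, 7, 14, 2, 10, 11, 12, 13, 0, 8]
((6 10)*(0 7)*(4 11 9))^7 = (0 7)(4 11 9)(6 10) = [7, 1, 2, 3, 11, 5, 10, 0, 8, 4, 6, 9]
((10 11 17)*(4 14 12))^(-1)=(4 12 14)(10 17 11)=[0, 1, 2, 3, 12, 5, 6, 7, 8, 9, 17, 10, 14, 13, 4, 15, 16, 11]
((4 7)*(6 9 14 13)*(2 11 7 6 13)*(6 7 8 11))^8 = (14) = [0, 1, 2, 3, 4, 5, 6, 7, 8, 9, 10, 11, 12, 13, 14]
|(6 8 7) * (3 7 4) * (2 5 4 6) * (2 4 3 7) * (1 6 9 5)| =14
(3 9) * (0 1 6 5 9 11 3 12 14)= (0 1 6 5 9 12 14)(3 11)= [1, 6, 2, 11, 4, 9, 5, 7, 8, 12, 10, 3, 14, 13, 0]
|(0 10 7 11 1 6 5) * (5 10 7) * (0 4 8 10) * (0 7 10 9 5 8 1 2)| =11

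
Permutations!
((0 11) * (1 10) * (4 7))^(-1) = (0 11)(1 10)(4 7) = [11, 10, 2, 3, 7, 5, 6, 4, 8, 9, 1, 0]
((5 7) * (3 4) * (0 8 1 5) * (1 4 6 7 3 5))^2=(0 4 3 7 8 5 6)=[4, 1, 2, 7, 3, 6, 0, 8, 5]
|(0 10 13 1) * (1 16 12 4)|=7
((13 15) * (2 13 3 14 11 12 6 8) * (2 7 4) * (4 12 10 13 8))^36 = (15) = [0, 1, 2, 3, 4, 5, 6, 7, 8, 9, 10, 11, 12, 13, 14, 15]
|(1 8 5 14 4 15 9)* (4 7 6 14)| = 6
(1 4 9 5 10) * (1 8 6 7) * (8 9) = (1 4 8 6 7)(5 10 9) = [0, 4, 2, 3, 8, 10, 7, 1, 6, 5, 9]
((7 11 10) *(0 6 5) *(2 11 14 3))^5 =[5, 1, 3, 14, 4, 6, 0, 10, 8, 9, 11, 2, 12, 13, 7] =(0 5 6)(2 3 14 7 10 11)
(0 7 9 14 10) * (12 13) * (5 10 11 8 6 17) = [7, 1, 2, 3, 4, 10, 17, 9, 6, 14, 0, 8, 13, 12, 11, 15, 16, 5] = (0 7 9 14 11 8 6 17 5 10)(12 13)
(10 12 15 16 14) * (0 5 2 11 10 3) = [5, 1, 11, 0, 4, 2, 6, 7, 8, 9, 12, 10, 15, 13, 3, 16, 14] = (0 5 2 11 10 12 15 16 14 3)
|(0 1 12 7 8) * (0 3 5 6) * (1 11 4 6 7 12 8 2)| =12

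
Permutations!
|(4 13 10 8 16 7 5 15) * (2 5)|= 9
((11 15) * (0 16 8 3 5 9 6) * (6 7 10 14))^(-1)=(0 6 14 10 7 9 5 3 8 16)(11 15)=[6, 1, 2, 8, 4, 3, 14, 9, 16, 5, 7, 15, 12, 13, 10, 11, 0]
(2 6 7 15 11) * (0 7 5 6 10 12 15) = (0 7)(2 10 12 15 11)(5 6) = [7, 1, 10, 3, 4, 6, 5, 0, 8, 9, 12, 2, 15, 13, 14, 11]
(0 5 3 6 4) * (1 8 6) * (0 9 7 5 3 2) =(0 3 1 8 6 4 9 7 5 2) =[3, 8, 0, 1, 9, 2, 4, 5, 6, 7]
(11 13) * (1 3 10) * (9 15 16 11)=[0, 3, 2, 10, 4, 5, 6, 7, 8, 15, 1, 13, 12, 9, 14, 16, 11]=(1 3 10)(9 15 16 11 13)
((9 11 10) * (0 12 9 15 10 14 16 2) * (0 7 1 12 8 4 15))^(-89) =(0 8 4 15 10)(1 7 2 16 14 11 9 12) =[8, 7, 16, 3, 15, 5, 6, 2, 4, 12, 0, 9, 1, 13, 11, 10, 14]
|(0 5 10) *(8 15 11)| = |(0 5 10)(8 15 11)| = 3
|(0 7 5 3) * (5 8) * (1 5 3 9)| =|(0 7 8 3)(1 5 9)| =12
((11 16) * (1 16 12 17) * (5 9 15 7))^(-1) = (1 17 12 11 16)(5 7 15 9) = [0, 17, 2, 3, 4, 7, 6, 15, 8, 5, 10, 16, 11, 13, 14, 9, 1, 12]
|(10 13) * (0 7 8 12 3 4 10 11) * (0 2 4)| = |(0 7 8 12 3)(2 4 10 13 11)| = 5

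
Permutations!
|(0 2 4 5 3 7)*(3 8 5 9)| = |(0 2 4 9 3 7)(5 8)| = 6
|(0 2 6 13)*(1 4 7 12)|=4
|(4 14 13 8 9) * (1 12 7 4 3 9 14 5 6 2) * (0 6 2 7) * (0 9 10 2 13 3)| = 14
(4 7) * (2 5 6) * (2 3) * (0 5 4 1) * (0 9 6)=[5, 9, 4, 2, 7, 0, 3, 1, 8, 6]=(0 5)(1 9 6 3 2 4 7)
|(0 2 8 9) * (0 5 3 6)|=|(0 2 8 9 5 3 6)|=7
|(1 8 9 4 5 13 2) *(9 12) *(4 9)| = 7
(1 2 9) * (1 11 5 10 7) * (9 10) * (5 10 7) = (1 2 7)(5 9 11 10) = [0, 2, 7, 3, 4, 9, 6, 1, 8, 11, 5, 10]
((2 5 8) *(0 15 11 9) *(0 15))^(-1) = (2 8 5)(9 11 15) = [0, 1, 8, 3, 4, 2, 6, 7, 5, 11, 10, 15, 12, 13, 14, 9]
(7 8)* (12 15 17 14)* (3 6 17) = (3 6 17 14 12 15)(7 8) = [0, 1, 2, 6, 4, 5, 17, 8, 7, 9, 10, 11, 15, 13, 12, 3, 16, 14]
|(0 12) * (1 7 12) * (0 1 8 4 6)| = |(0 8 4 6)(1 7 12)| = 12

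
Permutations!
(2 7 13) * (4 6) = (2 7 13)(4 6) = [0, 1, 7, 3, 6, 5, 4, 13, 8, 9, 10, 11, 12, 2]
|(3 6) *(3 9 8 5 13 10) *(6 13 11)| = |(3 13 10)(5 11 6 9 8)| = 15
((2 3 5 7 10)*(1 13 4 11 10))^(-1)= (1 7 5 3 2 10 11 4 13)= [0, 7, 10, 2, 13, 3, 6, 5, 8, 9, 11, 4, 12, 1]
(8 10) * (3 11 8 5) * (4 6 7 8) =(3 11 4 6 7 8 10 5) =[0, 1, 2, 11, 6, 3, 7, 8, 10, 9, 5, 4]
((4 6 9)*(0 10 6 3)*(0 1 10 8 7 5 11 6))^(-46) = (0 1 4 6 5 8 10 3 9 11 7) = [1, 4, 2, 9, 6, 8, 5, 0, 10, 11, 3, 7]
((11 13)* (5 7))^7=[0, 1, 2, 3, 4, 7, 6, 5, 8, 9, 10, 13, 12, 11]=(5 7)(11 13)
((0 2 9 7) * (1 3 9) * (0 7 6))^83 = (0 6 9 3 1 2) = [6, 2, 0, 1, 4, 5, 9, 7, 8, 3]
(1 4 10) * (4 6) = [0, 6, 2, 3, 10, 5, 4, 7, 8, 9, 1] = (1 6 4 10)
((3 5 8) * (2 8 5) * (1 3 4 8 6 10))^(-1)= (1 10 6 2 3)(4 8)= [0, 10, 3, 1, 8, 5, 2, 7, 4, 9, 6]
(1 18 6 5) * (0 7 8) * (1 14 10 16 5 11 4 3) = (0 7 8)(1 18 6 11 4 3)(5 14 10 16) = [7, 18, 2, 1, 3, 14, 11, 8, 0, 9, 16, 4, 12, 13, 10, 15, 5, 17, 6]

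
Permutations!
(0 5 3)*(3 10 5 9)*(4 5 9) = (0 4 5 10 9 3) = [4, 1, 2, 0, 5, 10, 6, 7, 8, 3, 9]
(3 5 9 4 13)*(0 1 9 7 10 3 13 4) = (13)(0 1 9)(3 5 7 10) = [1, 9, 2, 5, 4, 7, 6, 10, 8, 0, 3, 11, 12, 13]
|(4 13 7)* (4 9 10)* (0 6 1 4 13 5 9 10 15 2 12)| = |(0 6 1 4 5 9 15 2 12)(7 10 13)| = 9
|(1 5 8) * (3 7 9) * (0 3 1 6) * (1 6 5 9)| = 6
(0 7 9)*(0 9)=(9)(0 7)=[7, 1, 2, 3, 4, 5, 6, 0, 8, 9]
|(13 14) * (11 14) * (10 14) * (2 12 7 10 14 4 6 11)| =|(2 12 7 10 4 6 11 14 13)| =9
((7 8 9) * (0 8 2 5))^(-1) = (0 5 2 7 9 8) = [5, 1, 7, 3, 4, 2, 6, 9, 0, 8]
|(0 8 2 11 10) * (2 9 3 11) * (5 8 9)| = |(0 9 3 11 10)(5 8)| = 10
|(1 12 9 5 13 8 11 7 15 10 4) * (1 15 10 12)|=10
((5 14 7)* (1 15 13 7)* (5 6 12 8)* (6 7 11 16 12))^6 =[0, 8, 2, 3, 4, 16, 6, 7, 11, 9, 10, 1, 13, 14, 12, 5, 15] =(1 8 11)(5 16 15)(12 13 14)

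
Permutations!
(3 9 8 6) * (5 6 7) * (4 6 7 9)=[0, 1, 2, 4, 6, 7, 3, 5, 9, 8]=(3 4 6)(5 7)(8 9)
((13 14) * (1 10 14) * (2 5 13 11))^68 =(1 5 11 10 13 2 14) =[0, 5, 14, 3, 4, 11, 6, 7, 8, 9, 13, 10, 12, 2, 1]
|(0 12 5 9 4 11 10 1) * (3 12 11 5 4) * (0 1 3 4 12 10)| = |(12)(0 11)(3 10)(4 5 9)| = 6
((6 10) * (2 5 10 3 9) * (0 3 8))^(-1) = [8, 1, 9, 0, 4, 2, 10, 7, 6, 3, 5] = (0 8 6 10 5 2 9 3)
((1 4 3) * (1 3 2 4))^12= (4)= [0, 1, 2, 3, 4]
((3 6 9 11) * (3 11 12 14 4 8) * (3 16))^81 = (3 6 9 12 14 4 8 16) = [0, 1, 2, 6, 8, 5, 9, 7, 16, 12, 10, 11, 14, 13, 4, 15, 3]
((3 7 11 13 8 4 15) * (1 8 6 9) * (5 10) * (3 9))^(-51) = [0, 9, 2, 6, 8, 10, 13, 3, 1, 15, 5, 7, 12, 11, 14, 4] = (1 9 15 4 8)(3 6 13 11 7)(5 10)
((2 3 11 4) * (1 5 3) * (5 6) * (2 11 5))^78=[0, 1, 2, 3, 4, 5, 6, 7, 8, 9, 10, 11]=(11)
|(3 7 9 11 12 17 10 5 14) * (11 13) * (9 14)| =|(3 7 14)(5 9 13 11 12 17 10)| =21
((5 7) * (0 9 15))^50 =(0 15 9) =[15, 1, 2, 3, 4, 5, 6, 7, 8, 0, 10, 11, 12, 13, 14, 9]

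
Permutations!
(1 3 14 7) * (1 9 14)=(1 3)(7 9 14)=[0, 3, 2, 1, 4, 5, 6, 9, 8, 14, 10, 11, 12, 13, 7]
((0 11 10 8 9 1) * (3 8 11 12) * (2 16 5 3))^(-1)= (0 1 9 8 3 5 16 2 12)(10 11)= [1, 9, 12, 5, 4, 16, 6, 7, 3, 8, 11, 10, 0, 13, 14, 15, 2]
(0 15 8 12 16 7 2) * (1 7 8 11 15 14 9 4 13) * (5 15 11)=(0 14 9 4 13 1 7 2)(5 15)(8 12 16)=[14, 7, 0, 3, 13, 15, 6, 2, 12, 4, 10, 11, 16, 1, 9, 5, 8]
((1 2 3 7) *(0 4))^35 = (0 4)(1 7 3 2) = [4, 7, 1, 2, 0, 5, 6, 3]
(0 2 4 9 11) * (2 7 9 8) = [7, 1, 4, 3, 8, 5, 6, 9, 2, 11, 10, 0] = (0 7 9 11)(2 4 8)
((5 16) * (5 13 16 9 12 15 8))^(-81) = [0, 1, 2, 3, 4, 8, 6, 7, 15, 5, 10, 11, 9, 16, 14, 12, 13] = (5 8 15 12 9)(13 16)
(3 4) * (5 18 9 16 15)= (3 4)(5 18 9 16 15)= [0, 1, 2, 4, 3, 18, 6, 7, 8, 16, 10, 11, 12, 13, 14, 5, 15, 17, 9]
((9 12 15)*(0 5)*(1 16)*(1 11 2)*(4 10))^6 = (1 11)(2 16) = [0, 11, 16, 3, 4, 5, 6, 7, 8, 9, 10, 1, 12, 13, 14, 15, 2]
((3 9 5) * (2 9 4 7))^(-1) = (2 7 4 3 5 9) = [0, 1, 7, 5, 3, 9, 6, 4, 8, 2]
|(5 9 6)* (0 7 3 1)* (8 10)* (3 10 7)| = 3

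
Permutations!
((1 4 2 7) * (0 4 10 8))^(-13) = (0 4 2 7 1 10 8) = [4, 10, 7, 3, 2, 5, 6, 1, 0, 9, 8]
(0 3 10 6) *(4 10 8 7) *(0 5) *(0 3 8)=(0 8 7 4 10 6 5 3)=[8, 1, 2, 0, 10, 3, 5, 4, 7, 9, 6]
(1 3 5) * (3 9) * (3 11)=[0, 9, 2, 5, 4, 1, 6, 7, 8, 11, 10, 3]=(1 9 11 3 5)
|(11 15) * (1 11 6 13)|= 5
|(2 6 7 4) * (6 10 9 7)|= |(2 10 9 7 4)|= 5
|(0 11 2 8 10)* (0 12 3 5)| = 8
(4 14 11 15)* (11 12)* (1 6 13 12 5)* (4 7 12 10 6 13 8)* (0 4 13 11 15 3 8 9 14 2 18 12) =(0 4 2 18 12 15 7)(1 11 3 8 13 10 6 9 14 5) =[4, 11, 18, 8, 2, 1, 9, 0, 13, 14, 6, 3, 15, 10, 5, 7, 16, 17, 12]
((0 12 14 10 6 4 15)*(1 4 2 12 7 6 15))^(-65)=(0 15 10 14 12 2 6 7)(1 4)=[15, 4, 6, 3, 1, 5, 7, 0, 8, 9, 14, 11, 2, 13, 12, 10]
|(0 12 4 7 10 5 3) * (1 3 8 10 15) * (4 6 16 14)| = |(0 12 6 16 14 4 7 15 1 3)(5 8 10)| = 30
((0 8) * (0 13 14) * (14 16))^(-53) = (0 13 14 8 16) = [13, 1, 2, 3, 4, 5, 6, 7, 16, 9, 10, 11, 12, 14, 8, 15, 0]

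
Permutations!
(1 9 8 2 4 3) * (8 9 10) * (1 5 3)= [0, 10, 4, 5, 1, 3, 6, 7, 2, 9, 8]= (1 10 8 2 4)(3 5)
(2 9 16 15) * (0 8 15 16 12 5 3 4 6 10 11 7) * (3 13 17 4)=(0 8 15 2 9 12 5 13 17 4 6 10 11 7)=[8, 1, 9, 3, 6, 13, 10, 0, 15, 12, 11, 7, 5, 17, 14, 2, 16, 4]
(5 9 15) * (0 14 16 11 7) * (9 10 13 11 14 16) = [16, 1, 2, 3, 4, 10, 6, 0, 8, 15, 13, 7, 12, 11, 9, 5, 14] = (0 16 14 9 15 5 10 13 11 7)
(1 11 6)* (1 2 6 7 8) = (1 11 7 8)(2 6) = [0, 11, 6, 3, 4, 5, 2, 8, 1, 9, 10, 7]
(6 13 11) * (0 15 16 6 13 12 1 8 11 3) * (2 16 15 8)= (0 8 11 13 3)(1 2 16 6 12)= [8, 2, 16, 0, 4, 5, 12, 7, 11, 9, 10, 13, 1, 3, 14, 15, 6]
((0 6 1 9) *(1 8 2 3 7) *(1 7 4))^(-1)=(0 9 1 4 3 2 8 6)=[9, 4, 8, 2, 3, 5, 0, 7, 6, 1]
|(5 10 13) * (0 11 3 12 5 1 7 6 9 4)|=|(0 11 3 12 5 10 13 1 7 6 9 4)|=12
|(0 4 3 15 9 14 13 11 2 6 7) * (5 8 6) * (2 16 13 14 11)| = |(0 4 3 15 9 11 16 13 2 5 8 6 7)| = 13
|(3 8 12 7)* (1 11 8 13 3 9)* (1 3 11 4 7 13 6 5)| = 28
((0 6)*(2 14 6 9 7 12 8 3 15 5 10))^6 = (0 15)(2 12)(3 6)(5 9)(7 10)(8 14) = [15, 1, 12, 6, 4, 9, 3, 10, 14, 5, 7, 11, 2, 13, 8, 0]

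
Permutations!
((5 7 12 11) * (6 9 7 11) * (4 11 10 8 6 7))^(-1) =[0, 1, 2, 3, 9, 11, 8, 12, 10, 6, 5, 4, 7] =(4 9 6 8 10 5 11)(7 12)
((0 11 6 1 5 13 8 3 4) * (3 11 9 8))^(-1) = (0 4 3 13 5 1 6 11 8 9) = [4, 6, 2, 13, 3, 1, 11, 7, 9, 0, 10, 8, 12, 5]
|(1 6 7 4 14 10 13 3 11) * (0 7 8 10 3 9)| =|(0 7 4 14 3 11 1 6 8 10 13 9)| =12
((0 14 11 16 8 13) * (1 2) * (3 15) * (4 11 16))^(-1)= [13, 2, 1, 15, 11, 5, 6, 7, 16, 9, 10, 4, 12, 8, 0, 3, 14]= (0 13 8 16 14)(1 2)(3 15)(4 11)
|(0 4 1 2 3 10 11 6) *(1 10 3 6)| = |(0 4 10 11 1 2 6)| = 7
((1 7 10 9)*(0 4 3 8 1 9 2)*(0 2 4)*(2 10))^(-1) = (1 8 3 4 10 2 7) = [0, 8, 7, 4, 10, 5, 6, 1, 3, 9, 2]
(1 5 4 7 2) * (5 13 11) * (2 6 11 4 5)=(1 13 4 7 6 11 2)=[0, 13, 1, 3, 7, 5, 11, 6, 8, 9, 10, 2, 12, 4]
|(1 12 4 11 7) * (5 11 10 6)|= 8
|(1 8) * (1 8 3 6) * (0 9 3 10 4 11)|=8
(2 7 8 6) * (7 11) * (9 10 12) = (2 11 7 8 6)(9 10 12) = [0, 1, 11, 3, 4, 5, 2, 8, 6, 10, 12, 7, 9]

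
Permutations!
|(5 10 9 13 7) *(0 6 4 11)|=20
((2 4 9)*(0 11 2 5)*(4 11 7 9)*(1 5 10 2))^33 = (0 7 9 10 2 11 1 5) = [7, 5, 11, 3, 4, 0, 6, 9, 8, 10, 2, 1]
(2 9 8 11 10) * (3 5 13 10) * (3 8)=(2 9 3 5 13 10)(8 11)=[0, 1, 9, 5, 4, 13, 6, 7, 11, 3, 2, 8, 12, 10]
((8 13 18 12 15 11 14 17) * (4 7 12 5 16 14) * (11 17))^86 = [0, 1, 2, 3, 12, 14, 6, 15, 18, 9, 10, 7, 17, 5, 4, 8, 11, 13, 16] = (4 12 17 13 5 14)(7 15 8 18 16 11)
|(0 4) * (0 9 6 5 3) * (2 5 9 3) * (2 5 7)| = |(0 4 3)(2 7)(6 9)| = 6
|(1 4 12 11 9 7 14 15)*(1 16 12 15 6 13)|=|(1 4 15 16 12 11 9 7 14 6 13)|=11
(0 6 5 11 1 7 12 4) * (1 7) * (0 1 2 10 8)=[6, 2, 10, 3, 1, 11, 5, 12, 0, 9, 8, 7, 4]=(0 6 5 11 7 12 4 1 2 10 8)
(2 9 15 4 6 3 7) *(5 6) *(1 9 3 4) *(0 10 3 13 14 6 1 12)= (0 10 3 7 2 13 14 6 4 5 1 9 15 12)= [10, 9, 13, 7, 5, 1, 4, 2, 8, 15, 3, 11, 0, 14, 6, 12]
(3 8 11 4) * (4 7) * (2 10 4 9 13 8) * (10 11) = (2 11 7 9 13 8 10 4 3) = [0, 1, 11, 2, 3, 5, 6, 9, 10, 13, 4, 7, 12, 8]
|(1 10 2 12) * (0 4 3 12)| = 7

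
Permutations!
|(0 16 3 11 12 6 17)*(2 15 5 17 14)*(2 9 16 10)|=42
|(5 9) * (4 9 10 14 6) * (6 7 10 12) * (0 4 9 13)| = 12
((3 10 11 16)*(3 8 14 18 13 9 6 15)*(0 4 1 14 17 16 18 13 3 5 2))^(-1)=(0 2 5 15 6 9 13 14 1 4)(3 18 11 10)(8 16 17)=[2, 4, 5, 18, 0, 15, 9, 7, 16, 13, 3, 10, 12, 14, 1, 6, 17, 8, 11]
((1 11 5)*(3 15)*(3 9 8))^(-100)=(15)(1 5 11)=[0, 5, 2, 3, 4, 11, 6, 7, 8, 9, 10, 1, 12, 13, 14, 15]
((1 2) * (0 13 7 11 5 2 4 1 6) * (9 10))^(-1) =[6, 4, 5, 3, 1, 11, 2, 13, 8, 10, 9, 7, 12, 0] =(0 6 2 5 11 7 13)(1 4)(9 10)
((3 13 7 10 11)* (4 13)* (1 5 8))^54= (13)= [0, 1, 2, 3, 4, 5, 6, 7, 8, 9, 10, 11, 12, 13]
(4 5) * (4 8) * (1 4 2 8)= (1 4 5)(2 8)= [0, 4, 8, 3, 5, 1, 6, 7, 2]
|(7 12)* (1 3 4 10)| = 4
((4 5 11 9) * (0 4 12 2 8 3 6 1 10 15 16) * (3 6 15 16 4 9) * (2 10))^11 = (0 9 12 10 16)(1 6 8 2)(3 15 4 5 11) = [9, 6, 1, 15, 5, 11, 8, 7, 2, 12, 16, 3, 10, 13, 14, 4, 0]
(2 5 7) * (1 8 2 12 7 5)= (1 8 2)(7 12)= [0, 8, 1, 3, 4, 5, 6, 12, 2, 9, 10, 11, 7]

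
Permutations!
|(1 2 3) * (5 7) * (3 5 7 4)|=|(7)(1 2 5 4 3)|=5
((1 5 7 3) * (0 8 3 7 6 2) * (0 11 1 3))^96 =(1 5 6 2 11) =[0, 5, 11, 3, 4, 6, 2, 7, 8, 9, 10, 1]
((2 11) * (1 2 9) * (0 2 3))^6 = (11) = [0, 1, 2, 3, 4, 5, 6, 7, 8, 9, 10, 11]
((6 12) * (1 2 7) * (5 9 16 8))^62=(1 7 2)(5 16)(8 9)=[0, 7, 1, 3, 4, 16, 6, 2, 9, 8, 10, 11, 12, 13, 14, 15, 5]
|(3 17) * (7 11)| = 2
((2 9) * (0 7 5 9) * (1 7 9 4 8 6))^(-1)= (0 2 9)(1 6 8 4 5 7)= [2, 6, 9, 3, 5, 7, 8, 1, 4, 0]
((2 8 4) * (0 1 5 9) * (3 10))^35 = [9, 0, 4, 10, 8, 1, 6, 7, 2, 5, 3] = (0 9 5 1)(2 4 8)(3 10)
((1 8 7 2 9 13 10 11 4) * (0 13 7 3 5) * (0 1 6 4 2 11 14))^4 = (14) = [0, 1, 2, 3, 4, 5, 6, 7, 8, 9, 10, 11, 12, 13, 14]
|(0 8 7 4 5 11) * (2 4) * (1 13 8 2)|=|(0 2 4 5 11)(1 13 8 7)|=20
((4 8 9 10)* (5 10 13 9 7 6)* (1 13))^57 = (13)(4 6)(5 8)(7 10) = [0, 1, 2, 3, 6, 8, 4, 10, 5, 9, 7, 11, 12, 13]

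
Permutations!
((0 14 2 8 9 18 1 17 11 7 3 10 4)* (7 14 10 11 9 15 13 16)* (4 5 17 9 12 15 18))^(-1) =[4, 18, 14, 7, 9, 10, 6, 16, 2, 1, 0, 3, 17, 15, 11, 12, 13, 5, 8] =(0 4 9 1 18 8 2 14 11 3 7 16 13 15 12 17 5 10)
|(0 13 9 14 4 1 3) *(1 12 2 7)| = 10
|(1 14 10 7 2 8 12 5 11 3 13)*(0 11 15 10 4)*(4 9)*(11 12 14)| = |(0 12 5 15 10 7 2 8 14 9 4)(1 11 3 13)| = 44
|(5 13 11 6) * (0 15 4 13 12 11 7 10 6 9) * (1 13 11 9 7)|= |(0 15 4 11 7 10 6 5 12 9)(1 13)|= 10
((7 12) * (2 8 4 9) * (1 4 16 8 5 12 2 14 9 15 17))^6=[0, 15, 12, 3, 17, 7, 6, 5, 8, 9, 10, 11, 2, 13, 14, 1, 16, 4]=(1 15)(2 12)(4 17)(5 7)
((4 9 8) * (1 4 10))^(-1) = (1 10 8 9 4) = [0, 10, 2, 3, 1, 5, 6, 7, 9, 4, 8]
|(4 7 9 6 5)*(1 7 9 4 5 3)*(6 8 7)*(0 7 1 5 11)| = 10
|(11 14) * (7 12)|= 2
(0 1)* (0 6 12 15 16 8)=(0 1 6 12 15 16 8)=[1, 6, 2, 3, 4, 5, 12, 7, 0, 9, 10, 11, 15, 13, 14, 16, 8]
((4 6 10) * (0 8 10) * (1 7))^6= (0 8 10 4 6)= [8, 1, 2, 3, 6, 5, 0, 7, 10, 9, 4]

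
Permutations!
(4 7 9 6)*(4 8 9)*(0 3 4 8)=(0 3 4 7 8 9 6)=[3, 1, 2, 4, 7, 5, 0, 8, 9, 6]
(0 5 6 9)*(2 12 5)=[2, 1, 12, 3, 4, 6, 9, 7, 8, 0, 10, 11, 5]=(0 2 12 5 6 9)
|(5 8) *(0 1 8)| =|(0 1 8 5)| =4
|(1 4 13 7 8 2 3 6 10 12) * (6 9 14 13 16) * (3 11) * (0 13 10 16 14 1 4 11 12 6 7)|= |(0 13)(1 11 3 9)(2 12 4 14 10 6 16 7 8)|= 36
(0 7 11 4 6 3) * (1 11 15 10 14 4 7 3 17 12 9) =(0 3)(1 11 7 15 10 14 4 6 17 12 9) =[3, 11, 2, 0, 6, 5, 17, 15, 8, 1, 14, 7, 9, 13, 4, 10, 16, 12]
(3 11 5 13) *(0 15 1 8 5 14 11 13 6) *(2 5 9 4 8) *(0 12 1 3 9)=(0 15 3 13 9 4 8)(1 2 5 6 12)(11 14)=[15, 2, 5, 13, 8, 6, 12, 7, 0, 4, 10, 14, 1, 9, 11, 3]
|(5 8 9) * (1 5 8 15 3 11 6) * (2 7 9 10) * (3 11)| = |(1 5 15 11 6)(2 7 9 8 10)| = 5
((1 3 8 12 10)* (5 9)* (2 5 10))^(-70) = (1 8 2 9)(3 12 5 10) = [0, 8, 9, 12, 4, 10, 6, 7, 2, 1, 3, 11, 5]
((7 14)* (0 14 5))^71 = [5, 1, 2, 3, 4, 7, 6, 14, 8, 9, 10, 11, 12, 13, 0] = (0 5 7 14)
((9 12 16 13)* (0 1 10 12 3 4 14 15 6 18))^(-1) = (0 18 6 15 14 4 3 9 13 16 12 10 1) = [18, 0, 2, 9, 3, 5, 15, 7, 8, 13, 1, 11, 10, 16, 4, 14, 12, 17, 6]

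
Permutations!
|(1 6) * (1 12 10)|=4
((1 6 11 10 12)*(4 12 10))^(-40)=(12)=[0, 1, 2, 3, 4, 5, 6, 7, 8, 9, 10, 11, 12]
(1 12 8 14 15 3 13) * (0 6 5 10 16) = (0 6 5 10 16)(1 12 8 14 15 3 13) = [6, 12, 2, 13, 4, 10, 5, 7, 14, 9, 16, 11, 8, 1, 15, 3, 0]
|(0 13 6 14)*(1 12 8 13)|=|(0 1 12 8 13 6 14)|=7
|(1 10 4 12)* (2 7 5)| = |(1 10 4 12)(2 7 5)| = 12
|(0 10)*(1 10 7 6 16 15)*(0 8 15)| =4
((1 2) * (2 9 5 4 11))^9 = (1 4)(2 5)(9 11) = [0, 4, 5, 3, 1, 2, 6, 7, 8, 11, 10, 9]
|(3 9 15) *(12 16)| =|(3 9 15)(12 16)| =6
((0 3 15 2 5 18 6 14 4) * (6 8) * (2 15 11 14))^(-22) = (0 14 3 4 11)(2 8 5 6 18) = [14, 1, 8, 4, 11, 6, 18, 7, 5, 9, 10, 0, 12, 13, 3, 15, 16, 17, 2]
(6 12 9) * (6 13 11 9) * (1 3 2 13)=(1 3 2 13 11 9)(6 12)=[0, 3, 13, 2, 4, 5, 12, 7, 8, 1, 10, 9, 6, 11]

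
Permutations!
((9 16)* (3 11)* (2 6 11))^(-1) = (2 3 11 6)(9 16) = [0, 1, 3, 11, 4, 5, 2, 7, 8, 16, 10, 6, 12, 13, 14, 15, 9]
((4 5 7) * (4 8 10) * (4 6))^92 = (4 7 10)(5 8 6) = [0, 1, 2, 3, 7, 8, 5, 10, 6, 9, 4]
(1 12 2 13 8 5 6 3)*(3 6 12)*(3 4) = (1 4 3)(2 13 8 5 12) = [0, 4, 13, 1, 3, 12, 6, 7, 5, 9, 10, 11, 2, 8]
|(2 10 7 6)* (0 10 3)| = |(0 10 7 6 2 3)| = 6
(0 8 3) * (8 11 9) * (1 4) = (0 11 9 8 3)(1 4) = [11, 4, 2, 0, 1, 5, 6, 7, 3, 8, 10, 9]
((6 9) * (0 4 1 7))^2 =[1, 0, 2, 3, 7, 5, 6, 4, 8, 9] =(9)(0 1)(4 7)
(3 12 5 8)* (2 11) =(2 11)(3 12 5 8) =[0, 1, 11, 12, 4, 8, 6, 7, 3, 9, 10, 2, 5]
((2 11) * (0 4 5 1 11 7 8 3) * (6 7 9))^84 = (0 6 1 3 9 5 8 2 4 7 11) = [6, 3, 4, 9, 7, 8, 1, 11, 2, 5, 10, 0]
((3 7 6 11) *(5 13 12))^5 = (3 7 6 11)(5 12 13) = [0, 1, 2, 7, 4, 12, 11, 6, 8, 9, 10, 3, 13, 5]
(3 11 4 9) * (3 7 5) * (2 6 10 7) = (2 6 10 7 5 3 11 4 9) = [0, 1, 6, 11, 9, 3, 10, 5, 8, 2, 7, 4]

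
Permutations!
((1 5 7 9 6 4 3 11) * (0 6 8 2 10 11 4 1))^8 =[10, 0, 9, 3, 4, 6, 11, 1, 7, 5, 8, 2] =(0 10 8 7 1)(2 9 5 6 11)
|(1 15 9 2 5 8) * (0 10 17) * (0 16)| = 12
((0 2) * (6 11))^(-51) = (0 2)(6 11) = [2, 1, 0, 3, 4, 5, 11, 7, 8, 9, 10, 6]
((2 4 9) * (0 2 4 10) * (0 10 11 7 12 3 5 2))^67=[0, 1, 11, 5, 9, 2, 6, 12, 8, 4, 10, 7, 3]=(2 11 7 12 3 5)(4 9)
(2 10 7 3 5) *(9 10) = (2 9 10 7 3 5) = [0, 1, 9, 5, 4, 2, 6, 3, 8, 10, 7]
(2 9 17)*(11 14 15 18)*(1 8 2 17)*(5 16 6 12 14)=(1 8 2 9)(5 16 6 12 14 15 18 11)=[0, 8, 9, 3, 4, 16, 12, 7, 2, 1, 10, 5, 14, 13, 15, 18, 6, 17, 11]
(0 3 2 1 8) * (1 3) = (0 1 8)(2 3) = [1, 8, 3, 2, 4, 5, 6, 7, 0]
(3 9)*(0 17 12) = (0 17 12)(3 9) = [17, 1, 2, 9, 4, 5, 6, 7, 8, 3, 10, 11, 0, 13, 14, 15, 16, 12]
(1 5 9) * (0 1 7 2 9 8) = (0 1 5 8)(2 9 7) = [1, 5, 9, 3, 4, 8, 6, 2, 0, 7]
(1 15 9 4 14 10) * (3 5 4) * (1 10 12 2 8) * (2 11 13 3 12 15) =(1 2 8)(3 5 4 14 15 9 12 11 13) =[0, 2, 8, 5, 14, 4, 6, 7, 1, 12, 10, 13, 11, 3, 15, 9]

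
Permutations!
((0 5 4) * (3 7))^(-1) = (0 4 5)(3 7) = [4, 1, 2, 7, 5, 0, 6, 3]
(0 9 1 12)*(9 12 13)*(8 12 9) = (0 9 1 13 8 12) = [9, 13, 2, 3, 4, 5, 6, 7, 12, 1, 10, 11, 0, 8]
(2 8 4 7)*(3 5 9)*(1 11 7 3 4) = (1 11 7 2 8)(3 5 9 4) = [0, 11, 8, 5, 3, 9, 6, 2, 1, 4, 10, 7]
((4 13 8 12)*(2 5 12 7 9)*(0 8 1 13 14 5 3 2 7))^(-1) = (0 8)(1 13)(2 3)(4 12 5 14)(7 9) = [8, 13, 3, 2, 12, 14, 6, 9, 0, 7, 10, 11, 5, 1, 4]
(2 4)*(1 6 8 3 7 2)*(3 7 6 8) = [0, 8, 4, 6, 1, 5, 3, 2, 7] = (1 8 7 2 4)(3 6)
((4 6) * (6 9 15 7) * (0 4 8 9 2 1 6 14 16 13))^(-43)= (0 8 16 1 7 4 9 13 6 14 2 15)= [8, 7, 15, 3, 9, 5, 14, 4, 16, 13, 10, 11, 12, 6, 2, 0, 1]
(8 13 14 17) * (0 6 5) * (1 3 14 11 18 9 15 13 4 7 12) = (0 6 5)(1 3 14 17 8 4 7 12)(9 15 13 11 18) = [6, 3, 2, 14, 7, 0, 5, 12, 4, 15, 10, 18, 1, 11, 17, 13, 16, 8, 9]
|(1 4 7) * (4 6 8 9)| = 6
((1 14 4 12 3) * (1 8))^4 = (1 3 4)(8 12 14) = [0, 3, 2, 4, 1, 5, 6, 7, 12, 9, 10, 11, 14, 13, 8]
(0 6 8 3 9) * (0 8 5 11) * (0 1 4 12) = (0 6 5 11 1 4 12)(3 9 8) = [6, 4, 2, 9, 12, 11, 5, 7, 3, 8, 10, 1, 0]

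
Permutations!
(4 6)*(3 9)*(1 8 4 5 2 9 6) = (1 8 4)(2 9 3 6 5) = [0, 8, 9, 6, 1, 2, 5, 7, 4, 3]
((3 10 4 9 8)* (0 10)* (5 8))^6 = [3, 1, 2, 8, 10, 9, 6, 7, 5, 4, 0] = (0 3 8 5 9 4 10)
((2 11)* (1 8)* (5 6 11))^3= (1 8)(2 11 6 5)= [0, 8, 11, 3, 4, 2, 5, 7, 1, 9, 10, 6]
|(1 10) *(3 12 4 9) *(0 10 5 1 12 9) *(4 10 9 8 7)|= |(0 9 3 8 7 4)(1 5)(10 12)|= 6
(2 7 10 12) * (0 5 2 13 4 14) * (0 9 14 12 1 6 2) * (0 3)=(0 5 3)(1 6 2 7 10)(4 12 13)(9 14)=[5, 6, 7, 0, 12, 3, 2, 10, 8, 14, 1, 11, 13, 4, 9]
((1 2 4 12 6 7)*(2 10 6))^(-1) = (1 7 6 10)(2 12 4) = [0, 7, 12, 3, 2, 5, 10, 6, 8, 9, 1, 11, 4]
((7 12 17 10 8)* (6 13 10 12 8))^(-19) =(6 10 13)(7 8)(12 17) =[0, 1, 2, 3, 4, 5, 10, 8, 7, 9, 13, 11, 17, 6, 14, 15, 16, 12]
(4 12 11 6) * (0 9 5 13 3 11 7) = [9, 1, 2, 11, 12, 13, 4, 0, 8, 5, 10, 6, 7, 3] = (0 9 5 13 3 11 6 4 12 7)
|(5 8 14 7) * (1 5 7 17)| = |(1 5 8 14 17)| = 5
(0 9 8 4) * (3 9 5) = (0 5 3 9 8 4) = [5, 1, 2, 9, 0, 3, 6, 7, 4, 8]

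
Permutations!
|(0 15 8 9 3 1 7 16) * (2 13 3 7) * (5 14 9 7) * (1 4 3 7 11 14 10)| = |(0 15 8 11 14 9 5 10 1 2 13 7 16)(3 4)| = 26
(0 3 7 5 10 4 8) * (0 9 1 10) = [3, 10, 2, 7, 8, 0, 6, 5, 9, 1, 4] = (0 3 7 5)(1 10 4 8 9)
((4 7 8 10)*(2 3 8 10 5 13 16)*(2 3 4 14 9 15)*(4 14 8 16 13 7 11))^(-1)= (2 15 9 14)(3 16)(4 11)(5 8 10 7)= [0, 1, 15, 16, 11, 8, 6, 5, 10, 14, 7, 4, 12, 13, 2, 9, 3]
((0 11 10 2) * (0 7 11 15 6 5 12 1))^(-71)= (0 15 6 5 12 1)(2 7 11 10)= [15, 0, 7, 3, 4, 12, 5, 11, 8, 9, 2, 10, 1, 13, 14, 6]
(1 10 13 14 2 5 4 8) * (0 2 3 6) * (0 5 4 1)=[2, 10, 4, 6, 8, 1, 5, 7, 0, 9, 13, 11, 12, 14, 3]=(0 2 4 8)(1 10 13 14 3 6 5)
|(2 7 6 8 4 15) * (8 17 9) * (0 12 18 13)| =|(0 12 18 13)(2 7 6 17 9 8 4 15)| =8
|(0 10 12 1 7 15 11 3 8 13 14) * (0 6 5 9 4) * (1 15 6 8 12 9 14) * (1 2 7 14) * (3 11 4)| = |(0 10 9 3 12 15 4)(1 14 8 13 2 7 6 5)| = 56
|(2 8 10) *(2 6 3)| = 5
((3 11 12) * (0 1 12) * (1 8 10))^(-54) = [10, 3, 2, 0, 4, 5, 6, 7, 1, 9, 12, 8, 11] = (0 10 12 11 8 1 3)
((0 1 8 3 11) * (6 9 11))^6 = [11, 0, 2, 8, 4, 5, 3, 7, 1, 6, 10, 9] = (0 11 9 6 3 8 1)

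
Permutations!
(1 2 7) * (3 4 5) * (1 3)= [0, 2, 7, 4, 5, 1, 6, 3]= (1 2 7 3 4 5)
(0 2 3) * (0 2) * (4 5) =(2 3)(4 5) =[0, 1, 3, 2, 5, 4]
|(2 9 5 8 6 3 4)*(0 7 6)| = |(0 7 6 3 4 2 9 5 8)| = 9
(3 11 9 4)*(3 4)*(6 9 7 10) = [0, 1, 2, 11, 4, 5, 9, 10, 8, 3, 6, 7] = (3 11 7 10 6 9)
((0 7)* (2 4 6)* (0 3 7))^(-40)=(7)(2 6 4)=[0, 1, 6, 3, 2, 5, 4, 7]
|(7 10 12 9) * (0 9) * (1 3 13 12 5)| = |(0 9 7 10 5 1 3 13 12)| = 9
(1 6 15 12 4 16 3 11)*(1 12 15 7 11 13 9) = [0, 6, 2, 13, 16, 5, 7, 11, 8, 1, 10, 12, 4, 9, 14, 15, 3] = (1 6 7 11 12 4 16 3 13 9)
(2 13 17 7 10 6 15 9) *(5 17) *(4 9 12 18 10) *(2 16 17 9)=(2 13 5 9 16 17 7 4)(6 15 12 18 10)=[0, 1, 13, 3, 2, 9, 15, 4, 8, 16, 6, 11, 18, 5, 14, 12, 17, 7, 10]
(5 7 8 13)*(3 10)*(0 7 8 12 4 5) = (0 7 12 4 5 8 13)(3 10) = [7, 1, 2, 10, 5, 8, 6, 12, 13, 9, 3, 11, 4, 0]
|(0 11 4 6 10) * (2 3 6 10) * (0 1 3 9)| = |(0 11 4 10 1 3 6 2 9)| = 9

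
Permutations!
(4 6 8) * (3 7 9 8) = (3 7 9 8 4 6) = [0, 1, 2, 7, 6, 5, 3, 9, 4, 8]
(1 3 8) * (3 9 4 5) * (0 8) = [8, 9, 2, 0, 5, 3, 6, 7, 1, 4] = (0 8 1 9 4 5 3)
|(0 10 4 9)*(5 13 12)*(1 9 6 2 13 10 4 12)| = 21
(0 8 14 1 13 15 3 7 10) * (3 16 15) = (0 8 14 1 13 3 7 10)(15 16) = [8, 13, 2, 7, 4, 5, 6, 10, 14, 9, 0, 11, 12, 3, 1, 16, 15]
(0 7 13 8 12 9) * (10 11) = (0 7 13 8 12 9)(10 11) = [7, 1, 2, 3, 4, 5, 6, 13, 12, 0, 11, 10, 9, 8]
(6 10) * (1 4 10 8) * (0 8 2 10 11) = [8, 4, 10, 3, 11, 5, 2, 7, 1, 9, 6, 0] = (0 8 1 4 11)(2 10 6)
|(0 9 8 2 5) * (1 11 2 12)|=8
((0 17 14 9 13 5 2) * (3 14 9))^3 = [13, 1, 9, 14, 4, 17, 6, 7, 8, 2, 10, 11, 12, 0, 3, 15, 16, 5] = (0 13)(2 9)(3 14)(5 17)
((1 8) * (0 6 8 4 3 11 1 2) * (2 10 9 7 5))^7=[2, 11, 5, 4, 1, 7, 0, 9, 6, 10, 8, 3]=(0 2 5 7 9 10 8 6)(1 11 3 4)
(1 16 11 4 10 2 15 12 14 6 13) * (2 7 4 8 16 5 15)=(1 5 15 12 14 6 13)(4 10 7)(8 16 11)=[0, 5, 2, 3, 10, 15, 13, 4, 16, 9, 7, 8, 14, 1, 6, 12, 11]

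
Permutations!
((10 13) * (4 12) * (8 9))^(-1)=(4 12)(8 9)(10 13)=[0, 1, 2, 3, 12, 5, 6, 7, 9, 8, 13, 11, 4, 10]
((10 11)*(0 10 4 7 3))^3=[4, 1, 2, 11, 0, 5, 6, 10, 8, 9, 7, 3]=(0 4)(3 11)(7 10)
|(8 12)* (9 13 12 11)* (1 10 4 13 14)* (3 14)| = |(1 10 4 13 12 8 11 9 3 14)| = 10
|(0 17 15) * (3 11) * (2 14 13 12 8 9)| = |(0 17 15)(2 14 13 12 8 9)(3 11)| = 6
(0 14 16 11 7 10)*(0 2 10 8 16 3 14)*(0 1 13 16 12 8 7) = [1, 13, 10, 14, 4, 5, 6, 7, 12, 9, 2, 0, 8, 16, 3, 15, 11] = (0 1 13 16 11)(2 10)(3 14)(8 12)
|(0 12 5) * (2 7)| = 6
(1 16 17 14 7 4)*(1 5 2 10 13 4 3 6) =(1 16 17 14 7 3 6)(2 10 13 4 5) =[0, 16, 10, 6, 5, 2, 1, 3, 8, 9, 13, 11, 12, 4, 7, 15, 17, 14]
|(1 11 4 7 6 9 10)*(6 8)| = |(1 11 4 7 8 6 9 10)| = 8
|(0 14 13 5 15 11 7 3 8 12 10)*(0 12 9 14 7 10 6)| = 13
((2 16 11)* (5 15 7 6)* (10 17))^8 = (17)(2 11 16) = [0, 1, 11, 3, 4, 5, 6, 7, 8, 9, 10, 16, 12, 13, 14, 15, 2, 17]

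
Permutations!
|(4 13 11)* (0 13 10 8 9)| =|(0 13 11 4 10 8 9)| =7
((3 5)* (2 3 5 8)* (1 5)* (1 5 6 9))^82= (1 6 9)(2 3 8)= [0, 6, 3, 8, 4, 5, 9, 7, 2, 1]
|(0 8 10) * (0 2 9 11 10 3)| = |(0 8 3)(2 9 11 10)| = 12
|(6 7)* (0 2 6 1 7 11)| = |(0 2 6 11)(1 7)| = 4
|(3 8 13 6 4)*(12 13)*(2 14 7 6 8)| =|(2 14 7 6 4 3)(8 12 13)| =6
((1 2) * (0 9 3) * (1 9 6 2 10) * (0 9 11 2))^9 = (0 6)(1 10)(2 11)(3 9) = [6, 10, 11, 9, 4, 5, 0, 7, 8, 3, 1, 2]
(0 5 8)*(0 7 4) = (0 5 8 7 4) = [5, 1, 2, 3, 0, 8, 6, 4, 7]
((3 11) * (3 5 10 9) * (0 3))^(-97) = (0 9 10 5 11 3) = [9, 1, 2, 0, 4, 11, 6, 7, 8, 10, 5, 3]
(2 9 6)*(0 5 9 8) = [5, 1, 8, 3, 4, 9, 2, 7, 0, 6] = (0 5 9 6 2 8)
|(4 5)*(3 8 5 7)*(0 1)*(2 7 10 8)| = 12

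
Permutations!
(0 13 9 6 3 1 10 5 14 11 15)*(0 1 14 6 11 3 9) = (0 13)(1 10 5 6 9 11 15)(3 14) = [13, 10, 2, 14, 4, 6, 9, 7, 8, 11, 5, 15, 12, 0, 3, 1]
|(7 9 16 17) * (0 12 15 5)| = |(0 12 15 5)(7 9 16 17)| = 4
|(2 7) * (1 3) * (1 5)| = 6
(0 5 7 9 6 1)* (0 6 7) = (0 5)(1 6)(7 9) = [5, 6, 2, 3, 4, 0, 1, 9, 8, 7]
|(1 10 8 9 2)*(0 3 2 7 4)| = |(0 3 2 1 10 8 9 7 4)| = 9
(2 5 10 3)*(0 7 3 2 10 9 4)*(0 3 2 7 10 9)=(0 10 7 2 5)(3 9 4)=[10, 1, 5, 9, 3, 0, 6, 2, 8, 4, 7]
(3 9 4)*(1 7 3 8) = (1 7 3 9 4 8) = [0, 7, 2, 9, 8, 5, 6, 3, 1, 4]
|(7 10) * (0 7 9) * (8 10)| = 5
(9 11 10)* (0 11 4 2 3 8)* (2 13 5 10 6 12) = (0 11 6 12 2 3 8)(4 13 5 10 9) = [11, 1, 3, 8, 13, 10, 12, 7, 0, 4, 9, 6, 2, 5]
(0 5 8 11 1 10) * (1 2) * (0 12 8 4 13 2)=[5, 10, 1, 3, 13, 4, 6, 7, 11, 9, 12, 0, 8, 2]=(0 5 4 13 2 1 10 12 8 11)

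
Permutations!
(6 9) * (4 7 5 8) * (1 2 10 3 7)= [0, 2, 10, 7, 1, 8, 9, 5, 4, 6, 3]= (1 2 10 3 7 5 8 4)(6 9)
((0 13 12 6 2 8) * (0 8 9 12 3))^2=[3, 1, 12, 13, 4, 5, 9, 7, 8, 6, 10, 11, 2, 0]=(0 3 13)(2 12)(6 9)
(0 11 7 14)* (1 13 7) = (0 11 1 13 7 14) = [11, 13, 2, 3, 4, 5, 6, 14, 8, 9, 10, 1, 12, 7, 0]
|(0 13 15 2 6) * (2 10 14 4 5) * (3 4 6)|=12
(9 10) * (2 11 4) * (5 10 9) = (2 11 4)(5 10) = [0, 1, 11, 3, 2, 10, 6, 7, 8, 9, 5, 4]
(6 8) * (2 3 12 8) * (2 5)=(2 3 12 8 6 5)=[0, 1, 3, 12, 4, 2, 5, 7, 6, 9, 10, 11, 8]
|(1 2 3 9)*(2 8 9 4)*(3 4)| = 6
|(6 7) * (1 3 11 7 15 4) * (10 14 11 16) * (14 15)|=|(1 3 16 10 15 4)(6 14 11 7)|=12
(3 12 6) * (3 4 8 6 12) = (12)(4 8 6) = [0, 1, 2, 3, 8, 5, 4, 7, 6, 9, 10, 11, 12]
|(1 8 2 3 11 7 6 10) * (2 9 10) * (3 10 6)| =6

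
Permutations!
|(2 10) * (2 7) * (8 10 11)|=|(2 11 8 10 7)|=5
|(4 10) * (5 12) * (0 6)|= |(0 6)(4 10)(5 12)|= 2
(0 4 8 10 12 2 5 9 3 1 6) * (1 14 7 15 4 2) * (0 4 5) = (0 2)(1 6 4 8 10 12)(3 14 7 15 5 9) = [2, 6, 0, 14, 8, 9, 4, 15, 10, 3, 12, 11, 1, 13, 7, 5]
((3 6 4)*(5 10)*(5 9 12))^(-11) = (3 6 4)(5 10 9 12) = [0, 1, 2, 6, 3, 10, 4, 7, 8, 12, 9, 11, 5]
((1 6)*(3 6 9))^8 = (9) = [0, 1, 2, 3, 4, 5, 6, 7, 8, 9]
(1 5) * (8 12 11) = [0, 5, 2, 3, 4, 1, 6, 7, 12, 9, 10, 8, 11] = (1 5)(8 12 11)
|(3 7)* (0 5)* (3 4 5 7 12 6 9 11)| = |(0 7 4 5)(3 12 6 9 11)| = 20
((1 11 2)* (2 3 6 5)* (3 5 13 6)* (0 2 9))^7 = (0 2 1 11 5 9)(6 13) = [2, 11, 1, 3, 4, 9, 13, 7, 8, 0, 10, 5, 12, 6]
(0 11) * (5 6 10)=(0 11)(5 6 10)=[11, 1, 2, 3, 4, 6, 10, 7, 8, 9, 5, 0]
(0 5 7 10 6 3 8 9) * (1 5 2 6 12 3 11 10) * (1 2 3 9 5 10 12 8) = (0 3 1 10 8 5 7 2 6 11 12 9) = [3, 10, 6, 1, 4, 7, 11, 2, 5, 0, 8, 12, 9]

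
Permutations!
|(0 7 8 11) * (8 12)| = |(0 7 12 8 11)| = 5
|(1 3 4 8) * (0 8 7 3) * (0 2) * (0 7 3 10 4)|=8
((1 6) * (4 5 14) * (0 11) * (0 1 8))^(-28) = [1, 8, 2, 3, 14, 4, 0, 7, 11, 9, 10, 6, 12, 13, 5] = (0 1 8 11 6)(4 14 5)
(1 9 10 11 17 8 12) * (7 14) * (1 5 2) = [0, 9, 1, 3, 4, 2, 6, 14, 12, 10, 11, 17, 5, 13, 7, 15, 16, 8] = (1 9 10 11 17 8 12 5 2)(7 14)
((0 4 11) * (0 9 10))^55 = [0, 1, 2, 3, 4, 5, 6, 7, 8, 9, 10, 11] = (11)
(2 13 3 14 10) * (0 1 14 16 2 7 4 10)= (0 1 14)(2 13 3 16)(4 10 7)= [1, 14, 13, 16, 10, 5, 6, 4, 8, 9, 7, 11, 12, 3, 0, 15, 2]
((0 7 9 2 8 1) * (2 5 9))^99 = [1, 8, 7, 3, 4, 9, 6, 0, 2, 5] = (0 1 8 2 7)(5 9)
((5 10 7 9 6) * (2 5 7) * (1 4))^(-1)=[0, 4, 10, 3, 1, 2, 9, 6, 8, 7, 5]=(1 4)(2 10 5)(6 9 7)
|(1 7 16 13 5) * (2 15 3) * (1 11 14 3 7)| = 9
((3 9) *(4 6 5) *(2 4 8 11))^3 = (2 5)(3 9)(4 8)(6 11) = [0, 1, 5, 9, 8, 2, 11, 7, 4, 3, 10, 6]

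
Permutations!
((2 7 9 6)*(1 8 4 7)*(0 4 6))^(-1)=(0 9 7 4)(1 2 6 8)=[9, 2, 6, 3, 0, 5, 8, 4, 1, 7]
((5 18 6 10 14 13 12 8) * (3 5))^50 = [0, 1, 2, 14, 4, 13, 8, 7, 10, 9, 3, 11, 6, 18, 5, 15, 16, 17, 12] = (3 14 5 13 18 12 6 8 10)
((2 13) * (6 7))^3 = [0, 1, 13, 3, 4, 5, 7, 6, 8, 9, 10, 11, 12, 2] = (2 13)(6 7)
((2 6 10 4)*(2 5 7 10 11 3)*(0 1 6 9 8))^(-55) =(0 1 6 11 3 2 9 8)(4 5 7 10) =[1, 6, 9, 2, 5, 7, 11, 10, 0, 8, 4, 3]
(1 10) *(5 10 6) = (1 6 5 10) = [0, 6, 2, 3, 4, 10, 5, 7, 8, 9, 1]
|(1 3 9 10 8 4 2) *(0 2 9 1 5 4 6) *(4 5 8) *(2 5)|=30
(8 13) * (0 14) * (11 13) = [14, 1, 2, 3, 4, 5, 6, 7, 11, 9, 10, 13, 12, 8, 0] = (0 14)(8 11 13)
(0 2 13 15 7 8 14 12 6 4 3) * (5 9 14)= (0 2 13 15 7 8 5 9 14 12 6 4 3)= [2, 1, 13, 0, 3, 9, 4, 8, 5, 14, 10, 11, 6, 15, 12, 7]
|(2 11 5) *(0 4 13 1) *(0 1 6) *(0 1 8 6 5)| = |(0 4 13 5 2 11)(1 8 6)| = 6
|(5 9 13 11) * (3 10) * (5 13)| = |(3 10)(5 9)(11 13)| = 2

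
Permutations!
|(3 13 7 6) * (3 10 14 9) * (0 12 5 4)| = 28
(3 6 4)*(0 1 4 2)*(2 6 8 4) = [1, 2, 0, 8, 3, 5, 6, 7, 4] = (0 1 2)(3 8 4)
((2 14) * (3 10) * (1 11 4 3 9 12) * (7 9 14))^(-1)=[0, 12, 14, 4, 11, 5, 6, 2, 8, 7, 3, 1, 9, 13, 10]=(1 12 9 7 2 14 10 3 4 11)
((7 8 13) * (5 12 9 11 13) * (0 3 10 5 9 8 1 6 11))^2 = (0 10 12 9 3 5 8)(1 11 7 6 13) = [10, 11, 2, 5, 4, 8, 13, 6, 0, 3, 12, 7, 9, 1]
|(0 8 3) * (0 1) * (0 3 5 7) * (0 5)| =|(0 8)(1 3)(5 7)| =2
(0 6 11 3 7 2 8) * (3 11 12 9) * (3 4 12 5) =(0 6 5 3 7 2 8)(4 12 9) =[6, 1, 8, 7, 12, 3, 5, 2, 0, 4, 10, 11, 9]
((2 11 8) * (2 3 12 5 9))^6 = (2 9 5 12 3 8 11) = [0, 1, 9, 8, 4, 12, 6, 7, 11, 5, 10, 2, 3]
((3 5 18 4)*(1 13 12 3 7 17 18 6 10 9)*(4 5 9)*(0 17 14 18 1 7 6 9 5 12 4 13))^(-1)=(0 1 17)(3 12 18 14 7 9 5)(4 13 10 6)=[1, 17, 2, 12, 13, 3, 4, 9, 8, 5, 6, 11, 18, 10, 7, 15, 16, 0, 14]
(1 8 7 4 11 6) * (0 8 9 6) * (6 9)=(0 8 7 4 11)(1 6)=[8, 6, 2, 3, 11, 5, 1, 4, 7, 9, 10, 0]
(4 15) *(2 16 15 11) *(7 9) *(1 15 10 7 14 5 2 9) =[0, 15, 16, 3, 11, 2, 6, 1, 8, 14, 7, 9, 12, 13, 5, 4, 10] =(1 15 4 11 9 14 5 2 16 10 7)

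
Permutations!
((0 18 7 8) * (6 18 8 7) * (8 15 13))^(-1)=(0 8 13 15)(6 18)=[8, 1, 2, 3, 4, 5, 18, 7, 13, 9, 10, 11, 12, 15, 14, 0, 16, 17, 6]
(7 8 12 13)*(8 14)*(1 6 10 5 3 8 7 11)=(1 6 10 5 3 8 12 13 11)(7 14)=[0, 6, 2, 8, 4, 3, 10, 14, 12, 9, 5, 1, 13, 11, 7]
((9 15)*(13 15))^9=(15)=[0, 1, 2, 3, 4, 5, 6, 7, 8, 9, 10, 11, 12, 13, 14, 15]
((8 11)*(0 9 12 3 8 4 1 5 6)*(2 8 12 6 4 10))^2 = (12)(0 6 9)(1 4 5)(2 11)(8 10) = [6, 4, 11, 3, 5, 1, 9, 7, 10, 0, 8, 2, 12]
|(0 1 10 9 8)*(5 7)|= 10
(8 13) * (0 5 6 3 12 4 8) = [5, 1, 2, 12, 8, 6, 3, 7, 13, 9, 10, 11, 4, 0] = (0 5 6 3 12 4 8 13)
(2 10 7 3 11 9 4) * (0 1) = (0 1)(2 10 7 3 11 9 4) = [1, 0, 10, 11, 2, 5, 6, 3, 8, 4, 7, 9]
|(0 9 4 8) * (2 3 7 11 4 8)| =|(0 9 8)(2 3 7 11 4)| =15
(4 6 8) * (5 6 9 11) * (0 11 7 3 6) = [11, 1, 2, 6, 9, 0, 8, 3, 4, 7, 10, 5] = (0 11 5)(3 6 8 4 9 7)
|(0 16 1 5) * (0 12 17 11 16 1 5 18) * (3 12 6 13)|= |(0 1 18)(3 12 17 11 16 5 6 13)|= 24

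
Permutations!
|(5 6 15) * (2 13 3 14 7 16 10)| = 21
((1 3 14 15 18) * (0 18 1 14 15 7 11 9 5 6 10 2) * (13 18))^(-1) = [2, 15, 10, 1, 4, 9, 5, 14, 8, 11, 6, 7, 12, 0, 18, 3, 16, 17, 13] = (0 2 10 6 5 9 11 7 14 18 13)(1 15 3)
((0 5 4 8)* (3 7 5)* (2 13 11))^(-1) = [8, 1, 11, 0, 5, 7, 6, 3, 4, 9, 10, 13, 12, 2] = (0 8 4 5 7 3)(2 11 13)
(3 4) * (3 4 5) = (3 5) = [0, 1, 2, 5, 4, 3]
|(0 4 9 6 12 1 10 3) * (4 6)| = 6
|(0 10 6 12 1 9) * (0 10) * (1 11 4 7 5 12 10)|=|(1 9)(4 7 5 12 11)(6 10)|=10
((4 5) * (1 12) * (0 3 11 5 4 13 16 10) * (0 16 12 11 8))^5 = [8, 1, 2, 0, 4, 5, 6, 7, 3, 9, 16, 11, 12, 13, 14, 15, 10] = (0 8 3)(10 16)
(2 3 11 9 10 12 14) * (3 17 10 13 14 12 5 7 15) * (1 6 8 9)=[0, 6, 17, 11, 4, 7, 8, 15, 9, 13, 5, 1, 12, 14, 2, 3, 16, 10]=(1 6 8 9 13 14 2 17 10 5 7 15 3 11)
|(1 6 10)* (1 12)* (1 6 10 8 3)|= 6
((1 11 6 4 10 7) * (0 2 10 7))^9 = (1 7 4 6 11) = [0, 7, 2, 3, 6, 5, 11, 4, 8, 9, 10, 1]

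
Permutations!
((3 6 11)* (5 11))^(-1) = (3 11 5 6) = [0, 1, 2, 11, 4, 6, 3, 7, 8, 9, 10, 5]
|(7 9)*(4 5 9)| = 4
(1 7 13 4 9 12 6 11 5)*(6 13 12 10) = (1 7 12 13 4 9 10 6 11 5) = [0, 7, 2, 3, 9, 1, 11, 12, 8, 10, 6, 5, 13, 4]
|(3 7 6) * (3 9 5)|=|(3 7 6 9 5)|=5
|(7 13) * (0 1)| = |(0 1)(7 13)| = 2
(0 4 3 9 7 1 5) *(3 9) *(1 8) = (0 4 9 7 8 1 5) = [4, 5, 2, 3, 9, 0, 6, 8, 1, 7]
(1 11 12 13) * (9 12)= (1 11 9 12 13)= [0, 11, 2, 3, 4, 5, 6, 7, 8, 12, 10, 9, 13, 1]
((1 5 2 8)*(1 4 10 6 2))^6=(2 8 4 10 6)=[0, 1, 8, 3, 10, 5, 2, 7, 4, 9, 6]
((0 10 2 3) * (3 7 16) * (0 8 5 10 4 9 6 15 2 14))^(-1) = (0 14 10 5 8 3 16 7 2 15 6 9 4) = [14, 1, 15, 16, 0, 8, 9, 2, 3, 4, 5, 11, 12, 13, 10, 6, 7]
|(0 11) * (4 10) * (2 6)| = 2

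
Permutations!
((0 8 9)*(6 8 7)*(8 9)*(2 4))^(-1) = [9, 1, 4, 3, 2, 5, 7, 0, 8, 6] = (0 9 6 7)(2 4)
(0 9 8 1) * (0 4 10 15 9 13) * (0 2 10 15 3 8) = (0 13 2 10 3 8 1 4 15 9) = [13, 4, 10, 8, 15, 5, 6, 7, 1, 0, 3, 11, 12, 2, 14, 9]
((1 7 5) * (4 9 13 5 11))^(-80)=(1 9 7 13 11 5 4)=[0, 9, 2, 3, 1, 4, 6, 13, 8, 7, 10, 5, 12, 11]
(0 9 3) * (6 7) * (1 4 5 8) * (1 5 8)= (0 9 3)(1 4 8 5)(6 7)= [9, 4, 2, 0, 8, 1, 7, 6, 5, 3]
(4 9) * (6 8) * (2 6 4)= (2 6 8 4 9)= [0, 1, 6, 3, 9, 5, 8, 7, 4, 2]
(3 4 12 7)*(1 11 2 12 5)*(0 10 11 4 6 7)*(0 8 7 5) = (0 10 11 2 12 8 7 3 6 5 1 4) = [10, 4, 12, 6, 0, 1, 5, 3, 7, 9, 11, 2, 8]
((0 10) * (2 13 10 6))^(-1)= (0 10 13 2 6)= [10, 1, 6, 3, 4, 5, 0, 7, 8, 9, 13, 11, 12, 2]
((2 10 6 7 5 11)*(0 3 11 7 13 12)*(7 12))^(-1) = (0 12 5 7 13 6 10 2 11 3) = [12, 1, 11, 0, 4, 7, 10, 13, 8, 9, 2, 3, 5, 6]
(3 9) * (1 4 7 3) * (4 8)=[0, 8, 2, 9, 7, 5, 6, 3, 4, 1]=(1 8 4 7 3 9)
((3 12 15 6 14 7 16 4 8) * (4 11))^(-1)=[0, 1, 2, 8, 11, 5, 15, 14, 4, 9, 10, 16, 3, 13, 6, 12, 7]=(3 8 4 11 16 7 14 6 15 12)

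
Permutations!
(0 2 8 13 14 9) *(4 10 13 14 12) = (0 2 8 14 9)(4 10 13 12) = [2, 1, 8, 3, 10, 5, 6, 7, 14, 0, 13, 11, 4, 12, 9]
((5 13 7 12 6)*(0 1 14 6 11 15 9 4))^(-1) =(0 4 9 15 11 12 7 13 5 6 14 1) =[4, 0, 2, 3, 9, 6, 14, 13, 8, 15, 10, 12, 7, 5, 1, 11]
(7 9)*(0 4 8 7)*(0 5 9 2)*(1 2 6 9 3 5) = (0 4 8 7 6 9 1 2)(3 5) = [4, 2, 0, 5, 8, 3, 9, 6, 7, 1]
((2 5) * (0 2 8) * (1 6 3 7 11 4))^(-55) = (0 2 5 8)(1 4 11 7 3 6) = [2, 4, 5, 6, 11, 8, 1, 3, 0, 9, 10, 7]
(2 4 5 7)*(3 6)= (2 4 5 7)(3 6)= [0, 1, 4, 6, 5, 7, 3, 2]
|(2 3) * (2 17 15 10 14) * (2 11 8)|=8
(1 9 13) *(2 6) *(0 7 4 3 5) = (0 7 4 3 5)(1 9 13)(2 6) = [7, 9, 6, 5, 3, 0, 2, 4, 8, 13, 10, 11, 12, 1]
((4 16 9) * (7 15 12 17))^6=[0, 1, 2, 3, 4, 5, 6, 12, 8, 9, 10, 11, 7, 13, 14, 17, 16, 15]=(7 12)(15 17)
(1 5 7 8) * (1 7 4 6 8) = (1 5 4 6 8 7) = [0, 5, 2, 3, 6, 4, 8, 1, 7]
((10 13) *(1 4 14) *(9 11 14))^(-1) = [0, 14, 2, 3, 1, 5, 6, 7, 8, 4, 13, 9, 12, 10, 11] = (1 14 11 9 4)(10 13)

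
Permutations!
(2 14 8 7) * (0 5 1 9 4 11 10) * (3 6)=(0 5 1 9 4 11 10)(2 14 8 7)(3 6)=[5, 9, 14, 6, 11, 1, 3, 2, 7, 4, 0, 10, 12, 13, 8]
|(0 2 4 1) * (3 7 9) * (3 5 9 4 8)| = |(0 2 8 3 7 4 1)(5 9)| = 14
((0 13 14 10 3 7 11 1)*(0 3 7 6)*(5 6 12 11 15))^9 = (0 13 14 10 7 15 5 6)(1 3 12 11) = [13, 3, 2, 12, 4, 6, 0, 15, 8, 9, 7, 1, 11, 14, 10, 5]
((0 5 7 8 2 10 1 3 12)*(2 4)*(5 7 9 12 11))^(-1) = [12, 10, 4, 1, 8, 11, 6, 0, 7, 5, 2, 3, 9] = (0 12 9 5 11 3 1 10 2 4 8 7)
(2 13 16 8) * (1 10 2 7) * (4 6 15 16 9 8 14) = (1 10 2 13 9 8 7)(4 6 15 16 14) = [0, 10, 13, 3, 6, 5, 15, 1, 7, 8, 2, 11, 12, 9, 4, 16, 14]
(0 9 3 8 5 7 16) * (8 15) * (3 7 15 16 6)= (0 9 7 6 3 16)(5 15 8)= [9, 1, 2, 16, 4, 15, 3, 6, 5, 7, 10, 11, 12, 13, 14, 8, 0]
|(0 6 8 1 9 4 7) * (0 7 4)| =|(0 6 8 1 9)| =5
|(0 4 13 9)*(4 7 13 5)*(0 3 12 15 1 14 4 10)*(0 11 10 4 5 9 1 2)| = |(0 7 13 1 14 5 4 9 3 12 15 2)(10 11)| = 12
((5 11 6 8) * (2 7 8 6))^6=[0, 1, 7, 3, 4, 11, 6, 8, 5, 9, 10, 2]=(2 7 8 5 11)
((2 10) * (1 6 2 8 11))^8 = [0, 2, 8, 3, 4, 5, 10, 7, 1, 9, 11, 6] = (1 2 8)(6 10 11)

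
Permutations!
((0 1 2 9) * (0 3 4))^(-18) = (9) = [0, 1, 2, 3, 4, 5, 6, 7, 8, 9]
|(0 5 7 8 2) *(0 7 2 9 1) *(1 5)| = 10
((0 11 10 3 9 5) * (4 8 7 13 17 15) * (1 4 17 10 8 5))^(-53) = (0 8 13 3 1 5 11 7 10 9 4)(15 17) = [8, 5, 2, 1, 0, 11, 6, 10, 13, 4, 9, 7, 12, 3, 14, 17, 16, 15]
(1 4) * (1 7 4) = (4 7) = [0, 1, 2, 3, 7, 5, 6, 4]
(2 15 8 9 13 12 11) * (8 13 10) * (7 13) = [0, 1, 15, 3, 4, 5, 6, 13, 9, 10, 8, 2, 11, 12, 14, 7] = (2 15 7 13 12 11)(8 9 10)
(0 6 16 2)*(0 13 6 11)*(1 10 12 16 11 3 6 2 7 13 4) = (0 3 6 11)(1 10 12 16 7 13 2 4) = [3, 10, 4, 6, 1, 5, 11, 13, 8, 9, 12, 0, 16, 2, 14, 15, 7]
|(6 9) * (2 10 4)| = 6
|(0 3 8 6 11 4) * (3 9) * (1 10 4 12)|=10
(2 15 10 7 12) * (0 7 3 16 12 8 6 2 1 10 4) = (0 7 8 6 2 15 4)(1 10 3 16 12) = [7, 10, 15, 16, 0, 5, 2, 8, 6, 9, 3, 11, 1, 13, 14, 4, 12]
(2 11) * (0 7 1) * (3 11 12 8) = (0 7 1)(2 12 8 3 11) = [7, 0, 12, 11, 4, 5, 6, 1, 3, 9, 10, 2, 8]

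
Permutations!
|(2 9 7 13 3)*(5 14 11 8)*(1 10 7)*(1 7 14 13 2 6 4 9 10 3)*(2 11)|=|(1 3 6 4 9 7 11 8 5 13)(2 10 14)|=30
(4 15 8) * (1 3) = (1 3)(4 15 8) = [0, 3, 2, 1, 15, 5, 6, 7, 4, 9, 10, 11, 12, 13, 14, 8]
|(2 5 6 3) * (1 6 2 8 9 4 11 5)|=9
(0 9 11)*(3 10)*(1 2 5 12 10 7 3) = (0 9 11)(1 2 5 12 10)(3 7) = [9, 2, 5, 7, 4, 12, 6, 3, 8, 11, 1, 0, 10]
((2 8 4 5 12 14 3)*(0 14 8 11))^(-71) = (0 11 2 3 14)(4 5 12 8) = [11, 1, 3, 14, 5, 12, 6, 7, 4, 9, 10, 2, 8, 13, 0]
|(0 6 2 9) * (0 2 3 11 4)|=|(0 6 3 11 4)(2 9)|=10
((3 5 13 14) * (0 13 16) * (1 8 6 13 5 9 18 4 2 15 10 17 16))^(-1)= (0 16 17 10 15 2 4 18 9 3 14 13 6 8 1 5)= [16, 5, 4, 14, 18, 0, 8, 7, 1, 3, 15, 11, 12, 6, 13, 2, 17, 10, 9]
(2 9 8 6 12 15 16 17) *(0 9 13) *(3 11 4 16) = (0 9 8 6 12 15 3 11 4 16 17 2 13) = [9, 1, 13, 11, 16, 5, 12, 7, 6, 8, 10, 4, 15, 0, 14, 3, 17, 2]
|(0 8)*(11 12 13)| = 6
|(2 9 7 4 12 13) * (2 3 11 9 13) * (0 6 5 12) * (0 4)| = |(0 6 5 12 2 13 3 11 9 7)| = 10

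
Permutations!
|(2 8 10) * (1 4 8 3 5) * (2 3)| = 6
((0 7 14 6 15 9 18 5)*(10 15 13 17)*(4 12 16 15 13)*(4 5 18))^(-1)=(18)(0 5 6 14 7)(4 9 15 16 12)(10 17 13)=[5, 1, 2, 3, 9, 6, 14, 0, 8, 15, 17, 11, 4, 10, 7, 16, 12, 13, 18]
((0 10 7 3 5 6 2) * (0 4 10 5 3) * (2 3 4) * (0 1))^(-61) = [3, 6, 2, 7, 1, 4, 10, 5, 8, 9, 0] = (0 3 7 5 4 1 6 10)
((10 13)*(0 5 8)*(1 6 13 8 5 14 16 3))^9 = (16) = [0, 1, 2, 3, 4, 5, 6, 7, 8, 9, 10, 11, 12, 13, 14, 15, 16]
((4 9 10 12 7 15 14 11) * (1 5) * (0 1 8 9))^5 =[10, 12, 2, 3, 9, 7, 6, 0, 15, 14, 11, 8, 4, 13, 5, 1] =(0 10 11 8 15 1 12 4 9 14 5 7)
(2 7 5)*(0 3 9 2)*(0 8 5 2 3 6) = (0 6)(2 7)(3 9)(5 8) = [6, 1, 7, 9, 4, 8, 0, 2, 5, 3]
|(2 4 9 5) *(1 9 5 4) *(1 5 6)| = 4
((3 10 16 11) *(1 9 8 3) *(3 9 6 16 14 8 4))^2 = (1 16)(3 14 9)(4 10 8)(6 11) = [0, 16, 2, 14, 10, 5, 11, 7, 4, 3, 8, 6, 12, 13, 9, 15, 1]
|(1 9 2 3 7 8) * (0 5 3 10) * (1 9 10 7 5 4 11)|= 20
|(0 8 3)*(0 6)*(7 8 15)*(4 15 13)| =8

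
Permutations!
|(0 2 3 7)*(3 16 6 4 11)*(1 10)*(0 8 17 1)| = |(0 2 16 6 4 11 3 7 8 17 1 10)| = 12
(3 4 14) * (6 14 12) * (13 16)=(3 4 12 6 14)(13 16)=[0, 1, 2, 4, 12, 5, 14, 7, 8, 9, 10, 11, 6, 16, 3, 15, 13]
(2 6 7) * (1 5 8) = [0, 5, 6, 3, 4, 8, 7, 2, 1] = (1 5 8)(2 6 7)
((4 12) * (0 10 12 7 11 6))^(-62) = (0 10 12 4 7 11 6) = [10, 1, 2, 3, 7, 5, 0, 11, 8, 9, 12, 6, 4]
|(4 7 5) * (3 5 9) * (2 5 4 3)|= |(2 5 3 4 7 9)|= 6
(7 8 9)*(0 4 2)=(0 4 2)(7 8 9)=[4, 1, 0, 3, 2, 5, 6, 8, 9, 7]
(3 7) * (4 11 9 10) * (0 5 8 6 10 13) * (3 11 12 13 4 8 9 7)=(0 5 9 4 12 13)(6 10 8)(7 11)=[5, 1, 2, 3, 12, 9, 10, 11, 6, 4, 8, 7, 13, 0]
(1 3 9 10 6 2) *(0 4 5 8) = (0 4 5 8)(1 3 9 10 6 2) = [4, 3, 1, 9, 5, 8, 2, 7, 0, 10, 6]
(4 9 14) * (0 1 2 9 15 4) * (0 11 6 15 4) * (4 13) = (0 1 2 9 14 11 6 15)(4 13) = [1, 2, 9, 3, 13, 5, 15, 7, 8, 14, 10, 6, 12, 4, 11, 0]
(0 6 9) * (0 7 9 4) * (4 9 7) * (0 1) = (0 6 9 4 1) = [6, 0, 2, 3, 1, 5, 9, 7, 8, 4]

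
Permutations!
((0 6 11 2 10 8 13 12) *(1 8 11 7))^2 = (0 7 8 12 6 1 13)(2 11 10) = [7, 13, 11, 3, 4, 5, 1, 8, 12, 9, 2, 10, 6, 0]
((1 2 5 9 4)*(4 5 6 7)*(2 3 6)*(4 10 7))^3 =(1 4 6 3)(5 9)(7 10) =[0, 4, 2, 1, 6, 9, 3, 10, 8, 5, 7]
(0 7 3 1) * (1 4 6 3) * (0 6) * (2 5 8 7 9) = (0 9 2 5 8 7 1 6 3 4) = [9, 6, 5, 4, 0, 8, 3, 1, 7, 2]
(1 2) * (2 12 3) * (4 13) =(1 12 3 2)(4 13) =[0, 12, 1, 2, 13, 5, 6, 7, 8, 9, 10, 11, 3, 4]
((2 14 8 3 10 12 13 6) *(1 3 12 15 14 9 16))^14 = (1 10 14 12 6 9)(2 16 3 15 8 13) = [0, 10, 16, 15, 4, 5, 9, 7, 13, 1, 14, 11, 6, 2, 12, 8, 3]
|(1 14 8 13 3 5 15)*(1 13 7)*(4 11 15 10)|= 28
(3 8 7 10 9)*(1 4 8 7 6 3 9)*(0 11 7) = [11, 4, 2, 0, 8, 5, 3, 10, 6, 9, 1, 7] = (0 11 7 10 1 4 8 6 3)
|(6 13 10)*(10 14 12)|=5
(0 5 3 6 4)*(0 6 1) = (0 5 3 1)(4 6) = [5, 0, 2, 1, 6, 3, 4]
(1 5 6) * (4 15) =(1 5 6)(4 15) =[0, 5, 2, 3, 15, 6, 1, 7, 8, 9, 10, 11, 12, 13, 14, 4]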